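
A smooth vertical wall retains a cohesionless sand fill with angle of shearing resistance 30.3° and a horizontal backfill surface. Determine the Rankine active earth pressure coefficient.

0.329

K_a = (1 − sin φ)/(1 + sin φ) = (1 − sin 30.3°)/(1 + sin 30.3°) = 0.3293.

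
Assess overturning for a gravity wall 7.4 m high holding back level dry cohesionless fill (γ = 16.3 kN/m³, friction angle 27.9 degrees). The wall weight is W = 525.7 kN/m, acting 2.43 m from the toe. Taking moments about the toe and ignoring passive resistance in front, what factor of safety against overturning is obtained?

3.20

K_a = tan²(45° − 27.9°/2) = 0.3625.
P_a = ½K_aγH² = 0.5×0.3625×16.3×7.4² = 161.8 kN/m, acting at H/3 = 2.467 m above the base.
Overturning moment M_o = P_a × H/3 = 161.8 × 2.467 = 399.0.
Resisting moment M_r = W × 2.43 = 525.7 × 2.43 = 1277.
FS_overturning = M_r/M_o = 1277/399.0 = 3.201.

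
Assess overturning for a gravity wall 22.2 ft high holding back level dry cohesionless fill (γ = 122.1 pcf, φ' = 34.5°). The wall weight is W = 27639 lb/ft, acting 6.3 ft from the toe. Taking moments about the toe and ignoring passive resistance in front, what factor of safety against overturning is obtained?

2.83

K_a = tan²(45° − 34.5°/2) = 0.2768.
P_a = ½K_aγH² = 0.5×0.2768×122.1×22.2² = 8329 lb/ft, acting at H/3 = 7.400 ft above the base.
Overturning moment M_o = P_a × H/3 = 8329 × 7.400 = 61630.
Resisting moment M_r = W × 6.3 = 27639 × 6.3 = 174100.
FS_overturning = M_r/M_o = 174100/61630 = 2.825.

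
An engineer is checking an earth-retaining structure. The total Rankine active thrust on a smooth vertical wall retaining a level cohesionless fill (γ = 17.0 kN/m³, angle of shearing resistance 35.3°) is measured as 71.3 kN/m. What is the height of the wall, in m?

K_a = 0.2675. P_a = ½ K_a γ H² ⇒ H = √(2P_a/(K_a γ)).
H = √(2×71.3/(0.2675×17.0)) = 5.599 m.

5.60 m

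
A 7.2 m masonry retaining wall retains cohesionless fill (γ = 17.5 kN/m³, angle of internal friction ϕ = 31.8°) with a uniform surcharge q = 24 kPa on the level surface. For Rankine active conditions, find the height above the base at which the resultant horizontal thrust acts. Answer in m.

K_a = 0.3098.
Triangular part P₁ = ½K_aγH² = 140.5 at H/3 = 2.400 m; rectangular part P₂ = K_a q H = 53.53 at H/2 = 3.600 m.
ȳ = (P₁·2.400 + P₂·3.600)/(P₁+P₂) = 2.731 m.

2.73 m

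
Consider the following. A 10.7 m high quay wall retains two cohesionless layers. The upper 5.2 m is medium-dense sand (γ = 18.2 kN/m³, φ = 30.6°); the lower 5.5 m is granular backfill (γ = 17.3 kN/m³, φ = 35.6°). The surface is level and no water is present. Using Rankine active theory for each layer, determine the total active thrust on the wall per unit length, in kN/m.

287 kN/m

K_a1 = tan²(45°−30.6°/2) = 0.3253; K_a2 = tan²(45°−35.6°/2) = 0.2641.
Layer 1: σ at base = K_a1 γ₁ h₁ = 30.79 kPa; P₁ = ½×30.79×5.2 = 80.06.
Layer 2: σ_v at top = γ₁h₁ = 94.64; σ_h top = K_a2×94.64 = 25.00; σ_h base = K_a2×(94.64+17.3×5.5) = 50.13.
P₂ = ½(25.00+50.13)×5.5 = 206.6. Total P_a = 80.06+206.6 = 286.6 kN/m.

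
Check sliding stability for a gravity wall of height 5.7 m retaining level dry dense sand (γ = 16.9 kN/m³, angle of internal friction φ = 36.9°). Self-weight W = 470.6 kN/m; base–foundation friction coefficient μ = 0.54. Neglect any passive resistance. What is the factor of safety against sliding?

3.71

K_a = tan²(45° − 36.9°/2) = 0.2497.
P_a = ½K_aγH² = 0.5×0.2497×16.9×5.7² = 68.55 kN/m, acting at H/3 = 1.900 m above the base.
FS_sliding = μW / P_a = 0.54×470.6 / 68.55 = 3.707.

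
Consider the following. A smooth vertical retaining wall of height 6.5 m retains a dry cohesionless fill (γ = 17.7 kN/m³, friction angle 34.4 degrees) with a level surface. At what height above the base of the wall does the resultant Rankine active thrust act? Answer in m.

2.17 m

K_a = 0.2780.
The pressure distribution is triangular, so the resultant acts at H/3 above the base = 6.5/3 = 2.167 m.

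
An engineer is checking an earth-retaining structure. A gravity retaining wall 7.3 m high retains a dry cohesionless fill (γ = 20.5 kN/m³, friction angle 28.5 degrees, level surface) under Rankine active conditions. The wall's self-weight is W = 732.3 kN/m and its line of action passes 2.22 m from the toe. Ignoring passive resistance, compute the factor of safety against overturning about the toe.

3.46

K_a = tan²(45° − 28.5°/2) = 0.3540.
P_a = ½K_aγH² = 0.5×0.3540×20.5×7.3² = 193.3 kN/m, acting at H/3 = 2.433 m above the base.
Overturning moment M_o = P_a × H/3 = 193.3 × 2.433 = 470.5.
Resisting moment M_r = W × 2.22 = 732.3 × 2.22 = 1626.
FS_overturning = M_r/M_o = 1626/470.5 = 3.456.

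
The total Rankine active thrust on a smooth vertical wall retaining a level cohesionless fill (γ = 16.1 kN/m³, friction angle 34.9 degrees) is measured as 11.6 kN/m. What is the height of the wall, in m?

K_a = 0.2721. P_a = ½ K_a γ H² ⇒ H = √(2P_a/(K_a γ)).
H = √(2×11.6/(0.2721×16.1)) = 2.301 m.

2.30 m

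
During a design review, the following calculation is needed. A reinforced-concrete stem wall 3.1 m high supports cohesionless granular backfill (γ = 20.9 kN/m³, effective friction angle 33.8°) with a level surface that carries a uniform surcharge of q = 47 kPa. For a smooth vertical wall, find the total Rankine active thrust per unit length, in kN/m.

K_a = tan²(45° − φ/2) = 0.2851.
Soil triangle: ½ K_a γ H² = 0.5×0.2851×20.9×3.1² = 28.63 kN/m.
Surcharge rectangle: K_a q H = 0.2851×47×3.1 = 41.54 kN/m.
Total = 28.63 + 41.54 = 70.17 kN/m.

70.2 kN/m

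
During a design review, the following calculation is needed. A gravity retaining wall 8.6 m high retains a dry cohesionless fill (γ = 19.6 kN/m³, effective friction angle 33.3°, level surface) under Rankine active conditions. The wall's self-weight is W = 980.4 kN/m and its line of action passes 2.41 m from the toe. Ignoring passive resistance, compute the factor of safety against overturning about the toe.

K_a = tan²(45° − 33.3°/2) = 0.2911.
P_a = ½K_aγH² = 0.5×0.2911×19.6×8.6² = 211.0 kN/m, acting at H/3 = 2.867 m above the base.
Overturning moment M_o = P_a × H/3 = 211.0 × 2.867 = 604.9.
Resisting moment M_r = W × 2.41 = 980.4 × 2.41 = 2363.
FS_overturning = M_r/M_o = 2363/604.9 = 3.906.

3.91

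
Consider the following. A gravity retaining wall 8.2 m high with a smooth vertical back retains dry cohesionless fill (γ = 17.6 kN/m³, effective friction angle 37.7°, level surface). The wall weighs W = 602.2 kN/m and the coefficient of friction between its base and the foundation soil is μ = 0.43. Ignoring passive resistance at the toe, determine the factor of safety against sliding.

K_a = tan²(45° − 37.7°/2) = 0.2411.
P_a = ½K_aγH² = 0.5×0.2411×17.6×8.2² = 142.6 kN/m, acting at H/3 = 2.733 m above the base.
FS_sliding = μW / P_a = 0.43×602.2 / 142.6 = 1.815.

1.82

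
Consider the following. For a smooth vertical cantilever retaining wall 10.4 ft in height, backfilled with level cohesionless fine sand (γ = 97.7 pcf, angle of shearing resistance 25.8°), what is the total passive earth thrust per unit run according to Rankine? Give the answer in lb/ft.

13400 lb/ft

K_p = tan²(45° + φ/2) = 2.541.
P_p = ½ K_p γ H² = 0.5 × 2.541 × 97.7 × 10.4² = 13430 lb/ft.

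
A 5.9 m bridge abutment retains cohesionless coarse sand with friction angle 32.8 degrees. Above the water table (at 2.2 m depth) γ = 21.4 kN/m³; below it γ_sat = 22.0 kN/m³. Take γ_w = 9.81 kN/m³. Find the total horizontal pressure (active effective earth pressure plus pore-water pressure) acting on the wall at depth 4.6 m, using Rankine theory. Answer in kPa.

46.2 kPa

K_a = (1 − sin φ)/(1 + sin φ) = 0.2973.
γ' = 22.0 − 9.81 = 12.19 kN/m³.
Effective vertical stress at 4.6 m: σ'_v = 21.4×2.2 + 12.19×2.40 = 76.34 kPa.
σ'_h = K_a σ'_v = 0.2973 × 76.34 = 22.69 kPa; u = γ_w × 2.40 = 23.54 kPa.
Total σ_h = 22.69 + 23.54 = 46.24 kPa.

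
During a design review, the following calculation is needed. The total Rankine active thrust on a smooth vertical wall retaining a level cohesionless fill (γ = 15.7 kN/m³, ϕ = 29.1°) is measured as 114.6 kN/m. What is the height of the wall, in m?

K_a = 0.3456. P_a = ½ K_a γ H² ⇒ H = √(2P_a/(K_a γ)).
H = √(2×114.6/(0.3456×15.7)) = 6.499 m.

6.50 m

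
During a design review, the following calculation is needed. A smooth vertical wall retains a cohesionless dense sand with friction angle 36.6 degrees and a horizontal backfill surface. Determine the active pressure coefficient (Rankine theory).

K_a = tan²(45° − φ/2) = tan²(26.70°) = 0.2530.

0.253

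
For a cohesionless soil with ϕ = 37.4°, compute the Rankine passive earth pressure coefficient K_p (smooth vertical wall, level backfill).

4.09

K_p = (1 + sin φ)/(1 − sin φ) = tan²(45° + 37.4°/2) = 4.094.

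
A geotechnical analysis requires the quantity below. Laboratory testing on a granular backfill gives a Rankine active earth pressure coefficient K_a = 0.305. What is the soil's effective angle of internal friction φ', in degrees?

32.2°

K_a = tan²(45° − φ/2) ⇒ 45° − φ/2 = arctan(√0.305) = 28.91°.
φ = 2(45° − 28.91°) = 32.18°.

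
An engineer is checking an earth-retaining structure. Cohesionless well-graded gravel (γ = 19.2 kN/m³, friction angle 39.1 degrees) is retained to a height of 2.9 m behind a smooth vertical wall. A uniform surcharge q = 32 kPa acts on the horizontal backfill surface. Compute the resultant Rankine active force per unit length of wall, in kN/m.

K_a = tan²(45° − φ/2) = 0.2265.
Soil triangle: ½ K_a γ H² = 0.5×0.2265×19.2×2.9² = 18.29 kN/m.
Surcharge rectangle: K_a q H = 0.2265×32×2.9 = 21.02 kN/m.
Total = 18.29 + 21.02 = 39.30 kN/m.

39.3 kN/m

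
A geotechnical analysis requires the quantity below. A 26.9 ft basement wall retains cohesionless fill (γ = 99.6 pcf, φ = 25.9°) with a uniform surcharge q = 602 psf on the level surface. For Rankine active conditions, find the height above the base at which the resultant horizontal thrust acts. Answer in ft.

10.4 ft

K_a = 0.3920.
Triangular part P₁ = ½K_aγH² = 14130 at H/3 = 8.967 ft; rectangular part P₂ = K_a q H = 6348 at H/2 = 13.45 ft.
ȳ = (P₁·8.967 + P₂·13.45)/(P₁+P₂) = 10.36 ft.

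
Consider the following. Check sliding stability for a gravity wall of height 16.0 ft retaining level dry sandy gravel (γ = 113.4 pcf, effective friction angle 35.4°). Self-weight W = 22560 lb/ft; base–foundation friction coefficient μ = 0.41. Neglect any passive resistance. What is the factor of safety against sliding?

2.39

K_a = tan²(45° − 35.4°/2) = 0.2664.
P_a = ½K_aγH² = 0.5×0.2664×113.4×16.0² = 3867 lb/ft, acting at H/3 = 5.333 ft above the base.
FS_sliding = μW / P_a = 0.41×22560 / 3867 = 2.392.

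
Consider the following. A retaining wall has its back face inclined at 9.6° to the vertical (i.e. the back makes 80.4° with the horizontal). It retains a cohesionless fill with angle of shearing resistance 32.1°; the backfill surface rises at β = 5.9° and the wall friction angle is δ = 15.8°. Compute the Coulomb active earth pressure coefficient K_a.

K_a = sin²(α+φ) / [sin²α · sin(α−δ) · (1 + √{sin(φ+δ)sin(φ−β) / (sin(α−δ)sin(α+β))})²].
With α = 80.4°, φ = 32.1°, δ = 15.8°, β = 5.9°: K_a = 0.3783.

0.378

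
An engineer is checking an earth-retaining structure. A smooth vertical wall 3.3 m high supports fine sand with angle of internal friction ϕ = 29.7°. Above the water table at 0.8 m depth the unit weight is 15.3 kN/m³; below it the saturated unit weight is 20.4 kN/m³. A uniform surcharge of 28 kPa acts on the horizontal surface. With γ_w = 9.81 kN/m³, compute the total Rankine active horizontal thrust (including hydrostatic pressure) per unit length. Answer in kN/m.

85.0 kN/m

K_a = tan²(45° − φ/2) = 0.3374.
γ' = 20.4 − 9.81 = 10.59 kN/m³. h₂ = H − d_w = 2.5 m.
σ'_h: at surface K_a·q = 9.447; at WT K_a(q+γd_w) = 13.58; at base K_a(q+γd_w+γ'h₂) = 22.51 kPa.
P₁ = ½(9.447+13.58)×0.8 = 9.209; P₂ = ½(13.58+22.51)×2.5 = 45.11; P_w = ½γ_w h₂² = 30.66.
Total = 9.209+45.11+30.66 = 84.97 kN/m.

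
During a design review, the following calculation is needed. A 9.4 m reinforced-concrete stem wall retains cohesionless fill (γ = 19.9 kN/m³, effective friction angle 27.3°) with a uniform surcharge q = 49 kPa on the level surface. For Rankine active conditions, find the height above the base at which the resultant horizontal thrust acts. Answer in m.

K_a = 0.3711.
Triangular part P₁ = ½K_aγH² = 326.3 at H/3 = 3.133 m; rectangular part P₂ = K_a q H = 170.9 at H/2 = 4.700 m.
ȳ = (P₁·3.133 + P₂·4.700)/(P₁+P₂) = 3.672 m.

3.67 m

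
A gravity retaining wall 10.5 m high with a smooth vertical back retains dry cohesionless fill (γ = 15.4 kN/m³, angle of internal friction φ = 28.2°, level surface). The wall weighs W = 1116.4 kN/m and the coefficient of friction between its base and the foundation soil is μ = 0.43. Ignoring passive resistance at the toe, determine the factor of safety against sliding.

1.58

K_a = tan²(45° − 28.2°/2) = 0.3582.
P_a = ½K_aγH² = 0.5×0.3582×15.4×10.5² = 304.1 kN/m, acting at H/3 = 3.500 m above the base.
FS_sliding = μW / P_a = 0.43×1116.4 / 304.1 = 1.579.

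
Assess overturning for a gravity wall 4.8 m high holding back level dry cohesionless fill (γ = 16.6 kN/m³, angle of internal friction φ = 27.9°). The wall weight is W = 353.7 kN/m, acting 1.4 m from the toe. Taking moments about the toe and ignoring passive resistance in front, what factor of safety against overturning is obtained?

4.46

K_a = tan²(45° − 27.9°/2) = 0.3625.
P_a = ½K_aγH² = 0.5×0.3625×16.6×4.8² = 69.31 kN/m, acting at H/3 = 1.600 m above the base.
Overturning moment M_o = P_a × H/3 = 69.31 × 1.600 = 110.9.
Resisting moment M_r = W × 1.4 = 353.7 × 1.4 = 495.2.
FS_overturning = M_r/M_o = 495.2/110.9 = 4.465.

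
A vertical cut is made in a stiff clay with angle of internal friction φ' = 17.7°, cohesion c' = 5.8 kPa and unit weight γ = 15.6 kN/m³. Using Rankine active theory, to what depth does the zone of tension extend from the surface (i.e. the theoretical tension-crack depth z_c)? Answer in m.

1.02 m

K_a = tan²(45° − 17.7°/2) = 0.5337; √K_a = 0.7306.
The active pressure is zero where K_a γ z = 2c√K_a, so z_c = 2c/(γ√K_a) = 2×5.8/(15.6×0.7306) = 1.018 m.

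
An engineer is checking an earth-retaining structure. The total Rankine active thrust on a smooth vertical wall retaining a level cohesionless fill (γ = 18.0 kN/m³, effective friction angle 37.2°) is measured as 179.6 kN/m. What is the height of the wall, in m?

K_a = 0.2464. P_a = ½ K_a γ H² ⇒ H = √(2P_a/(K_a γ)).
H = √(2×179.6/(0.2464×18.0)) = 8.999 m.

9.00 m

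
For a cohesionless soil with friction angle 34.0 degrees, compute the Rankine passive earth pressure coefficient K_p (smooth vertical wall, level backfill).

K_p = (1 + sin φ)/(1 − sin φ) = tan²(45° + 34.0°/2) = 3.537.

3.54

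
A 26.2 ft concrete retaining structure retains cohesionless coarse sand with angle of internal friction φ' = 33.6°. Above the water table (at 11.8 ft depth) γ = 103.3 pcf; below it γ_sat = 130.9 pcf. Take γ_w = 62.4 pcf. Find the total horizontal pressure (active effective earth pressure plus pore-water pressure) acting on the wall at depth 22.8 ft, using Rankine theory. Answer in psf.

1250 psf

K_a = (1 − sin φ)/(1 + sin φ) = 0.2875.
γ' = 130.9 − 62.4 = 68.50 pcf.
Effective vertical stress at 22.8 ft: σ'_v = 103.3×11.8 + 68.50×11.0 = 1972 psf.
σ'_h = K_a σ'_v = 0.2875 × 1972 = 567.1 psf; u = γ_w × 11.0 = 686.4 psf.
Total σ_h = 567.1 + 686.4 = 1253 psf.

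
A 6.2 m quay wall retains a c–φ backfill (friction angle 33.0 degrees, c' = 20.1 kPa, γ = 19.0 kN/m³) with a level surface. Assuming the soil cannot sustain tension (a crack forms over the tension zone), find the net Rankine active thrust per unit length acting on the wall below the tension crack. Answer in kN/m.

14.9 kN/m

K_a = 0.2948; √K_a = 0.5430.
Tension-crack depth z_c = 2c/(γ√K_a) = 2×20.1/(19.0×0.5430) = 3.897 m.
σ_a at base = K_a γ H − 2c√K_a = 0.2948×19.0×6.2 − 2×20.1×0.5430 = 12.90 kPa.
P_a = ½ × 12.90 × (H − z_c) = 0.5×12.90×2.303 = 14.86 kN/m.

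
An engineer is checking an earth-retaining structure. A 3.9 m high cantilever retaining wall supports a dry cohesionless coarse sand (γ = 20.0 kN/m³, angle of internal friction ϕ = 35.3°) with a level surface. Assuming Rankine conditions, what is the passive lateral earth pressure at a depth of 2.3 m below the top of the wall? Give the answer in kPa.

K_p = (1 + sin φ)/(1 − sin φ) = 3.738.
σ_h = K_p γ z = 3.738 × 20.0 × 2.3 = 171.9 kPa.

172 kPa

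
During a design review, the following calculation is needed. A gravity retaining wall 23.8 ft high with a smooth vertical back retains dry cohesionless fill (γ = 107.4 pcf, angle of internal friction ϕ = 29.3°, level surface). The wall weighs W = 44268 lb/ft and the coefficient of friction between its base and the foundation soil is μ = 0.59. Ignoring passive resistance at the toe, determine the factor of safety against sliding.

2.50

K_a = tan²(45° − 29.3°/2) = 0.3428.
P_a = ½K_aγH² = 0.5×0.3428×107.4×23.8² = 10430 lb/ft, acting at H/3 = 7.933 ft above the base.
FS_sliding = μW / P_a = 0.59×44268 / 10430 = 2.505.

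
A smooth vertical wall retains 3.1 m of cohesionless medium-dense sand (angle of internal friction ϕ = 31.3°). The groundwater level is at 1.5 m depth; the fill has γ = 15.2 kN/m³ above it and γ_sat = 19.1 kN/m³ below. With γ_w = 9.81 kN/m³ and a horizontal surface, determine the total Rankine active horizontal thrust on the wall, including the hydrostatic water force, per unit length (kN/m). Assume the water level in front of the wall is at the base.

33.3 kN/m

K_a = tan²(45° − φ/2) = 0.3162.
γ' = 19.1 − 9.81 = 9.290 kN/m³. Depth below WT = 1.6 m.
σ'_h at WT = K_a γ d_w = 7.209 kPa; at base = 7.209 + K_a γ' × 1.6 = 11.91 kPa.
P₁ (0–1.5 m) = ½×7.209×1.5 = 5.407. P₂ (1.5–3.1 m) = ½(7.209+11.91)×1.6 = 15.30.
P_w = ½ γ_w h₂² = 0.5×9.81×1.6² = 12.56. Total = 5.407+15.30+12.56 = 33.26 kN/m.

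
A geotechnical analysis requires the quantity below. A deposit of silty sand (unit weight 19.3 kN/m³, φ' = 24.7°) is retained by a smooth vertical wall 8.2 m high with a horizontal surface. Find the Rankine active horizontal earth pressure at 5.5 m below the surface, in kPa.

K_a = (1 − sin φ)/(1 + sin φ) = 0.4106.
σ_h = K_a γ z = 0.4106 × 19.3 × 5.5 = 43.58 kPa.

43.6 kPa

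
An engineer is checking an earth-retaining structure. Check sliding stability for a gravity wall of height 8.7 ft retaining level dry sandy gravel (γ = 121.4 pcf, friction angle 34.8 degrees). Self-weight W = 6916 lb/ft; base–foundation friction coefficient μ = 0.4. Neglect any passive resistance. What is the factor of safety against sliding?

2.20

K_a = tan²(45° − 34.8°/2) = 0.2733.
P_a = ½K_aγH² = 0.5×0.2733×121.4×8.7² = 1256 lb/ft, acting at H/3 = 2.900 ft above the base.
FS_sliding = μW / P_a = 0.4×6916 / 1256 = 2.203.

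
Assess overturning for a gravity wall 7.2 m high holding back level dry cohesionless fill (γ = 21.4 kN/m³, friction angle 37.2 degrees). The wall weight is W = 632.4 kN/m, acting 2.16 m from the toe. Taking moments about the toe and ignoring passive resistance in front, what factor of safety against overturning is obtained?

K_a = tan²(45° − 37.2°/2) = 0.2464.
P_a = ½K_aγH² = 0.5×0.2464×21.4×7.2² = 136.7 kN/m, acting at H/3 = 2.400 m above the base.
Overturning moment M_o = P_a × H/3 = 136.7 × 2.400 = 328.0.
Resisting moment M_r = W × 2.16 = 632.4 × 2.16 = 1366.
FS_overturning = M_r/M_o = 1366/328.0 = 4.164.

4.16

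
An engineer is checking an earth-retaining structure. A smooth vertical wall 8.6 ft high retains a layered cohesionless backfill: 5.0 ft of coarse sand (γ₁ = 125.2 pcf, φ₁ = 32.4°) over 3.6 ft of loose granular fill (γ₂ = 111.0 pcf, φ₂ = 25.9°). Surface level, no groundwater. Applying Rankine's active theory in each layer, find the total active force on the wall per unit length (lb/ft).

1640 lb/ft

K_a1 = tan²(45°−32.4°/2) = 0.3022; K_a2 = tan²(45°−25.9°/2) = 0.3920.
Layer 1: σ at base = K_a1 γ₁ h₁ = 189.2 psf; P₁ = ½×189.2×5.0 = 473.0.
Layer 2: σ_v at top = γ₁h₁ = 626.0; σ_h top = K_a2×626.0 = 245.4; σ_h base = K_a2×(626.0+111.0×3.6) = 402.0.
P₂ = ½(245.4+402.0)×3.6 = 1165. Total P_a = 473.0+1165 = 1638 lb/ft.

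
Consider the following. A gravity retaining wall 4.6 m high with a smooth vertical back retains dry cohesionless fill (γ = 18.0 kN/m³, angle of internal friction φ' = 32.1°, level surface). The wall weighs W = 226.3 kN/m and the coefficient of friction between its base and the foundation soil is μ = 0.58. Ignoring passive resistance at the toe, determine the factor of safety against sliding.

K_a = tan²(45° − 32.1°/2) = 0.3060.
P_a = ½K_aγH² = 0.5×0.3060×18.0×4.6² = 58.27 kN/m, acting at H/3 = 1.533 m above the base.
FS_sliding = μW / P_a = 0.58×226.3 / 58.27 = 2.252.

2.25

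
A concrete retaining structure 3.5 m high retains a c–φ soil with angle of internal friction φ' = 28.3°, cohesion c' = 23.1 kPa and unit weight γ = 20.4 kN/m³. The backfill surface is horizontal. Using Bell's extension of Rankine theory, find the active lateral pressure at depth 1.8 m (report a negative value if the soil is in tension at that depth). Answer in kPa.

K_a = (1 − sin φ)/(1 + sin φ) = 0.3568.
σ_a = K_a γ z − 2c√K_a = 0.3568×20.4×1.8 − 2×23.1×0.5973 = -14.49 kPa.

-14.5 kPa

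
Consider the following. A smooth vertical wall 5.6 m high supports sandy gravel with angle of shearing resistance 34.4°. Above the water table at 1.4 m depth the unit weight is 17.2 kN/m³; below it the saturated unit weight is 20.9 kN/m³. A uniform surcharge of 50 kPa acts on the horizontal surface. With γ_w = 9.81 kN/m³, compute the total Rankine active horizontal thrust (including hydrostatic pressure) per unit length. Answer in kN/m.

K_a = tan²(45° − φ/2) = 0.2780.
γ' = 20.9 − 9.81 = 11.09 kN/m³. h₂ = H − d_w = 4.2 m.
σ'_h: at surface K_a·q = 13.90; at WT K_a(q+γd_w) = 20.59; at base K_a(q+γd_w+γ'h₂) = 33.54 kPa.
P₁ = ½(13.90+20.59)×1.4 = 24.14; P₂ = ½(20.59+33.54)×4.2 = 113.7; P_w = ½γ_w h₂² = 86.52.
Total = 24.14+113.7+86.52 = 224.3 kN/m.

224 kN/m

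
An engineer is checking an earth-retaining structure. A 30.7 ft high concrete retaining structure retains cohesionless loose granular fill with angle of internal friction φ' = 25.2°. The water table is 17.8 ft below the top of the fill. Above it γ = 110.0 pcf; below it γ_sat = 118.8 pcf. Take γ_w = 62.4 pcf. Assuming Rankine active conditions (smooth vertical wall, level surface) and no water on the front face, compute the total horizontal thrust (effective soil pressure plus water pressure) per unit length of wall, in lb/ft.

K_a = tan²(45° − φ/2) = 0.4027.
γ' = 118.8 − 62.4 = 56.40 pcf. Depth below WT = 12.9 ft.
σ'_h at WT = K_a γ d_w = 788.6 psf; at base = 788.6 + K_a γ' × 12.9 = 1082 psf.
P₁ (0–17.8 ft) = ½×788.6×17.8 = 7018. P₂ (17.8–30.7 ft) = ½(788.6+1082)×12.9 = 12060.
P_w = ½ γ_w h₂² = 0.5×62.4×12.9² = 5192. Total = 7018+12060+5192 = 24270 lb/ft.

24300 lb/ft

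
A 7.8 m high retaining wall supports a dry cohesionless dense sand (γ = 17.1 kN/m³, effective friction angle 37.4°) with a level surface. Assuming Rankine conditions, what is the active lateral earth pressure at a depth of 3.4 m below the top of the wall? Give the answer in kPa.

K_a = (1 − sin φ)/(1 + sin φ) = 0.2443.
σ_h = K_a γ z = 0.2443 × 17.1 × 3.4 = 14.20 kPa.

14.2 kPa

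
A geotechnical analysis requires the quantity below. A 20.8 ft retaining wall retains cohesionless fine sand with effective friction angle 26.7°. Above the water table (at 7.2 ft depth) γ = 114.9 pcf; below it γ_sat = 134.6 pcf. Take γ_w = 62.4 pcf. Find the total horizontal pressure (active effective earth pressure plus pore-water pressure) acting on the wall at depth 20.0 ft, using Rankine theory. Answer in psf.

K_a = (1 − sin φ)/(1 + sin φ) = 0.3800.
γ' = 134.6 − 62.4 = 72.20 pcf.
Effective vertical stress at 20.0 ft: σ'_v = 114.9×7.2 + 72.20×12.8 = 1751 psf.
σ'_h = K_a σ'_v = 0.3800 × 1751 = 665.5 psf; u = γ_w × 12.8 = 798.7 psf.
Total σ_h = 665.5 + 798.7 = 1464 psf.

1460 psf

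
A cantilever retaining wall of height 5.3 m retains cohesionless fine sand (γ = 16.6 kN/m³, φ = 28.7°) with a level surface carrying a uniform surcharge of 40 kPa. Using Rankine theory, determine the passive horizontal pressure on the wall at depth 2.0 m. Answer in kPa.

208 kPa

K_p = (1 + sin φ)/(1 − sin φ) = 2.848.
σ_v = γz + q = 16.6 × 2.0 + 40 = 73.20 kPa.
σ_h = K_p σ_v = 2.848 × 73.20 = 208.5 kPa.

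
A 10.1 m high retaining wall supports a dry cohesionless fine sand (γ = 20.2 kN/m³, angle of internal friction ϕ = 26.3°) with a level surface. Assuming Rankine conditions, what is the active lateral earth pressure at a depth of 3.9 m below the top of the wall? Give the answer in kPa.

K_a = (1 − sin φ)/(1 + sin φ) = 0.3859.
σ_h = K_a γ z = 0.3859 × 20.2 × 3.9 = 30.40 kPa.

30.4 kPa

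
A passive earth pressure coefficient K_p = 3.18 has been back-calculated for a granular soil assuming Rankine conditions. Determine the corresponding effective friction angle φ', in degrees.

31.4°

K_p = (1+sin φ)/(1−sin φ) ⇒ sin φ = (K_p − 1)/(K_p + 1) = 0.5215.
φ = arcsin(0.5215) = 31.44°.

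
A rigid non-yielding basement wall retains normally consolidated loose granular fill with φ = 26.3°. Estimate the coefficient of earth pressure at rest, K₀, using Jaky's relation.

0.557

K₀ = 1 − sin φ' = 1 − sin 26.3° = 0.5569.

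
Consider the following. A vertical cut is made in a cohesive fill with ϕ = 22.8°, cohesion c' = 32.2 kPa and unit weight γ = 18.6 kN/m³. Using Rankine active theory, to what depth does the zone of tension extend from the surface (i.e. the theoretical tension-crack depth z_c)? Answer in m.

K_a = tan²(45° − 22.8°/2) = 0.4414; √K_a = 0.6644.
The active pressure is zero where K_a γ z = 2c√K_a, so z_c = 2c/(γ√K_a) = 2×32.2/(18.6×0.6644) = 5.211 m.

5.21 m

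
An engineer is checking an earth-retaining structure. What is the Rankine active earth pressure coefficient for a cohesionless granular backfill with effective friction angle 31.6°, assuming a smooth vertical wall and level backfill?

0.312

K_a = tan²(45° − φ/2) = tan²(29.20°) = 0.3123.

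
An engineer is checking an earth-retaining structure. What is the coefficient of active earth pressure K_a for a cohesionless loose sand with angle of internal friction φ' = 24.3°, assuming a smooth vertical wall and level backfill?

K_a = tan²(45° − φ/2) = tan²(32.85°) = 0.4169.

0.417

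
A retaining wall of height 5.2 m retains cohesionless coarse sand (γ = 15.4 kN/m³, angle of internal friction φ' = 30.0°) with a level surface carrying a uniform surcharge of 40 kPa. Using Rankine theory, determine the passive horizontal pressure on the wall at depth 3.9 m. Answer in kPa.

K_p = (1 + sin φ)/(1 − sin φ) = 3.000.
σ_v = γz + q = 15.4 × 3.9 + 40 = 100.1 kPa.
σ_h = K_p σ_v = 3.000 × 100.1 = 300.2 kPa.

300 kPa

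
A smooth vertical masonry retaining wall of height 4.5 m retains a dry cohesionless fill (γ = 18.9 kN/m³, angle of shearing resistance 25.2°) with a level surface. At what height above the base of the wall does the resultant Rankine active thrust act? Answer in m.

K_a = 0.4027.
The pressure distribution is triangular, so the resultant acts at H/3 above the base = 4.5/3 = 1.500 m.

1.50 m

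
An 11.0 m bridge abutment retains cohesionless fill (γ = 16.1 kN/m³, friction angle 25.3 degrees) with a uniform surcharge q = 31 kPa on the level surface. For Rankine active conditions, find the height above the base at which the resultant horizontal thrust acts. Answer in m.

4.14 m

K_a = 0.4012.
Triangular part P₁ = ½K_aγH² = 390.8 at H/3 = 3.667 m; rectangular part P₂ = K_a q H = 136.8 at H/2 = 5.500 m.
ȳ = (P₁·3.667 + P₂·5.500)/(P₁+P₂) = 4.142 m.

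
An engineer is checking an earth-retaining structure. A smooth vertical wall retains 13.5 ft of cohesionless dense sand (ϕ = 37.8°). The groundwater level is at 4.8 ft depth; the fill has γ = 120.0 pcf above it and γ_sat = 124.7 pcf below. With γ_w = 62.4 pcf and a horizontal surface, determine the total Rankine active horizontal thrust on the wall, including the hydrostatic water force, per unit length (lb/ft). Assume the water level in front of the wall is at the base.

4460 lb/ft

K_a = tan²(45° − φ/2) = 0.2400.
γ' = 124.7 − 62.4 = 62.30 pcf. Depth below WT = 8.7 ft.
σ'_h at WT = K_a γ d_w = 138.2 psf; at base = 138.2 + K_a γ' × 8.7 = 268.3 psf.
P₁ (0–4.8 ft) = ½×138.2×4.8 = 331.8. P₂ (4.8–13.5 ft) = ½(138.2+268.3)×8.7 = 1769.
P_w = ½ γ_w h₂² = 0.5×62.4×8.7² = 2362. Total = 331.8+1769+2362 = 4462 lb/ft.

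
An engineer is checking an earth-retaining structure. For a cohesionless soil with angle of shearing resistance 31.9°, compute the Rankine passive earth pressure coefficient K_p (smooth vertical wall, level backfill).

3.24

K_p = (1 + sin φ)/(1 − sin φ) = tan²(45° + 31.9°/2) = 3.241.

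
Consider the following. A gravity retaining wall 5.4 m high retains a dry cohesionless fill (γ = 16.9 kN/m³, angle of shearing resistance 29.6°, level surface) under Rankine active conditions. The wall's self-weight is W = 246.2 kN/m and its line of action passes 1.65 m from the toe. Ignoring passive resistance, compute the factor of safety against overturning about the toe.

2.70

K_a = tan²(45° − 29.6°/2) = 0.3387.
P_a = ½K_aγH² = 0.5×0.3387×16.9×5.4² = 83.47 kN/m, acting at H/3 = 1.800 m above the base.
Overturning moment M_o = P_a × H/3 = 83.47 × 1.800 = 150.2.
Resisting moment M_r = W × 1.65 = 246.2 × 1.65 = 406.2.
FS_overturning = M_r/M_o = 406.2/150.2 = 2.704.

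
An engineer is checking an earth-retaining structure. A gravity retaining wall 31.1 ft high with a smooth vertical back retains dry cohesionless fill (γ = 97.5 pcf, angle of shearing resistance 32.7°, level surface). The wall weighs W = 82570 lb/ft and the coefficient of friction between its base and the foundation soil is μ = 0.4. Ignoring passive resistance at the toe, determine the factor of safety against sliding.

K_a = tan²(45° − 32.7°/2) = 0.2985.
P_a = ½K_aγH² = 0.5×0.2985×97.5×31.1² = 14070 lb/ft, acting at H/3 = 10.37 ft above the base.
FS_sliding = μW / P_a = 0.4×82570 / 14070 = 2.347.

2.35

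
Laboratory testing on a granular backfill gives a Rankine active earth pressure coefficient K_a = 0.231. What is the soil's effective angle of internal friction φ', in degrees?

K_a = tan²(45° − φ/2) ⇒ 45° − φ/2 = arctan(√0.231) = 25.67°.
φ = 2(45° − 25.67°) = 38.66°.

38.7°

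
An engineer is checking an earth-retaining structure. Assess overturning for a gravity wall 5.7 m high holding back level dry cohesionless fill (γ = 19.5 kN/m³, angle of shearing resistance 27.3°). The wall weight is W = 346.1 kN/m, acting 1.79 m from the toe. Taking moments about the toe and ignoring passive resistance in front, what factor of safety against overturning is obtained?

2.77

K_a = tan²(45° − 27.3°/2) = 0.3711.
P_a = ½K_aγH² = 0.5×0.3711×19.5×5.7² = 117.6 kN/m, acting at H/3 = 1.900 m above the base.
Overturning moment M_o = P_a × H/3 = 117.6 × 1.900 = 223.4.
Resisting moment M_r = W × 1.79 = 346.1 × 1.79 = 619.5.
FS_overturning = M_r/M_o = 619.5/223.4 = 2.773.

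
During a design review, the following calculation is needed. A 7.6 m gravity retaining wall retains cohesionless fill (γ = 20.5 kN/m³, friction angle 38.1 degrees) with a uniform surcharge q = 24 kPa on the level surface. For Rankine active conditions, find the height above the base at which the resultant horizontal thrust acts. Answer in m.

2.83 m

K_a = 0.2368.
Triangular part P₁ = ½K_aγH² = 140.2 at H/3 = 2.533 m; rectangular part P₂ = K_a q H = 43.20 at H/2 = 3.800 m.
ȳ = (P₁·2.533 + P₂·3.800)/(P₁+P₂) = 2.832 m.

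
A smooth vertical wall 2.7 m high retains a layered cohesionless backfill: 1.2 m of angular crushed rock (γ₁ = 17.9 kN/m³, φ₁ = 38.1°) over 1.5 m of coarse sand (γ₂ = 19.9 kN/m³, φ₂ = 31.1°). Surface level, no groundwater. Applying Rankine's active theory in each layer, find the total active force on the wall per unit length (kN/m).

K_a1 = tan²(45°−38.1°/2) = 0.2368; K_a2 = tan²(45°−31.1°/2) = 0.3188.
Layer 1: σ at base = K_a1 γ₁ h₁ = 5.087 kPa; P₁ = ½×5.087×1.2 = 3.052.
Layer 2: σ_v at top = γ₁h₁ = 21.48; σ_h top = K_a2×21.48 = 6.848; σ_h base = K_a2×(21.48+19.9×1.5) = 16.36.
P₂ = ½(6.848+16.36)×1.5 = 17.41. Total P_a = 3.052+17.41 = 20.46 kN/m.

20.5 kN/m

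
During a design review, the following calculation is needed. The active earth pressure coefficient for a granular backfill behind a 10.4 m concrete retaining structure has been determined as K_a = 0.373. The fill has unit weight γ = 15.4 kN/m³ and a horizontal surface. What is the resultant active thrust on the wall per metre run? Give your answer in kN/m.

P = ½ K_a γ H² = 0.5 × 0.373 × 15.4 × 10.4² = 310.6 kN/m.

311 kN/m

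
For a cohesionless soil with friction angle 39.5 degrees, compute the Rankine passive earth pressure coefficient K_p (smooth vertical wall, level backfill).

4.50

K_p = (1 + sin φ)/(1 − sin φ) = tan²(45° + 39.5°/2) = 4.496.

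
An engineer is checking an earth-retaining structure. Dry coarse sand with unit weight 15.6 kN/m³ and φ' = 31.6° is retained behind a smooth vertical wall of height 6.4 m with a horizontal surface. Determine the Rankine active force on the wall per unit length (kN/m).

99.8 kN/m

K_a = tan²(45° − φ/2) = 0.3123.
P_a = ½ K_a γ H² = 0.5 × 0.3123 × 15.6 × 6.4² = 99.79 kN/m.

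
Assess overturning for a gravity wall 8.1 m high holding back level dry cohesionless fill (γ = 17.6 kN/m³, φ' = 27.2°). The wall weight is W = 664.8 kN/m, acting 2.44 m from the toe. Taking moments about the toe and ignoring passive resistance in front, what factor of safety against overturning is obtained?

2.79

K_a = tan²(45° − 27.2°/2) = 0.3726.
P_a = ½K_aγH² = 0.5×0.3726×17.6×8.1² = 215.1 kN/m, acting at H/3 = 2.700 m above the base.
Overturning moment M_o = P_a × H/3 = 215.1 × 2.700 = 580.8.
Resisting moment M_r = W × 2.44 = 664.8 × 2.44 = 1622.
FS_overturning = M_r/M_o = 1622/580.8 = 2.793.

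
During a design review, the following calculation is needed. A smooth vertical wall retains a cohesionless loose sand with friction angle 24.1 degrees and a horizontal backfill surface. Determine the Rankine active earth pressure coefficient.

K_a = (1 − sin φ)/(1 + sin φ) = (1 − sin 24.1°)/(1 + sin 24.1°) = 0.4201.

0.420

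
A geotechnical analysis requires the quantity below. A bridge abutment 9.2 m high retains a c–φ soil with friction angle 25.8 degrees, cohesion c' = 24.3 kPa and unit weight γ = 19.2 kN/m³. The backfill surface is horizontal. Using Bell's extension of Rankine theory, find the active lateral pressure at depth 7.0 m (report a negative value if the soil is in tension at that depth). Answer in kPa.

22.4 kPa

K_a = (1 − sin φ)/(1 + sin φ) = 0.3935.
σ_a = K_a γ z − 2c√K_a = 0.3935×19.2×7.0 − 2×24.3×0.6273 = 22.40 kPa.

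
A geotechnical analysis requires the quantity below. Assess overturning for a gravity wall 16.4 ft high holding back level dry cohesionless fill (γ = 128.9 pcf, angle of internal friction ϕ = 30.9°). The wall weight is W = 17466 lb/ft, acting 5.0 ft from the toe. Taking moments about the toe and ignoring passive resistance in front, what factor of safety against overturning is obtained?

K_a = tan²(45° − 30.9°/2) = 0.3214.
P_a = ½K_aγH² = 0.5×0.3214×128.9×16.4² = 5571 lb/ft, acting at H/3 = 5.467 ft above the base.
Overturning moment M_o = P_a × H/3 = 5571 × 5.467 = 30460.
Resisting moment M_r = W × 5.0 = 17466 × 5.0 = 87330.
FS_overturning = M_r/M_o = 87330/30460 = 2.867.

2.87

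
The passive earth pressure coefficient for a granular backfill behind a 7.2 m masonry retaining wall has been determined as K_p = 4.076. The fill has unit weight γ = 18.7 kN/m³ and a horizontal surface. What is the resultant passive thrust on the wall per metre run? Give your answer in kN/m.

P = ½ K_p γ H² = 0.5 × 4.076 × 18.7 × 7.2² = 1976 kN/m.

1980 kN/m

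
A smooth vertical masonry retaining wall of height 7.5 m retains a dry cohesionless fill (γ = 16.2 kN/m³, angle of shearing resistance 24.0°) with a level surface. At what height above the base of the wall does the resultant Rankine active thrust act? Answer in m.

K_a = 0.4217.
The pressure distribution is triangular, so the resultant acts at H/3 above the base = 7.5/3 = 2.500 m.

2.50 m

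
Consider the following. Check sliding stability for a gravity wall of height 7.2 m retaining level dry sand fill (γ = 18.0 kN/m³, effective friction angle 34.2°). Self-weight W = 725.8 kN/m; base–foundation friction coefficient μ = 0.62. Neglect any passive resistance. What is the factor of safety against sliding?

3.44

K_a = tan²(45° − 34.2°/2) = 0.2803.
P_a = ½K_aγH² = 0.5×0.2803×18.0×7.2² = 130.8 kN/m, acting at H/3 = 2.400 m above the base.
FS_sliding = μW / P_a = 0.62×725.8 / 130.8 = 3.440.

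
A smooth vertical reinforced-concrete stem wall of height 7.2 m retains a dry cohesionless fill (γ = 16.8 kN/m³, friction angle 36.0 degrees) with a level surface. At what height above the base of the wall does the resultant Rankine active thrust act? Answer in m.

2.40 m

K_a = 0.2596.
The pressure distribution is triangular, so the resultant acts at H/3 above the base = 7.2/3 = 2.400 m.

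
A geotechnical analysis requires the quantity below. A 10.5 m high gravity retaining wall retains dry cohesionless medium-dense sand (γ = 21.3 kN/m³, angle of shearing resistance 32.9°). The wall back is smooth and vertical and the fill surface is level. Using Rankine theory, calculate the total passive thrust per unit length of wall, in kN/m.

K_p = tan²(45° + φ/2) = 3.378.
P_p = ½ K_p γ H² = 0.5 × 3.378 × 21.3 × 10.5² = 3966 kN/m.

3970 kN/m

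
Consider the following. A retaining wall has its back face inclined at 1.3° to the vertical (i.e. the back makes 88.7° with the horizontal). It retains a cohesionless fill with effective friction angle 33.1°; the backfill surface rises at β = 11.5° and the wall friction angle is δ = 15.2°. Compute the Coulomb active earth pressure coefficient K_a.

0.318

K_a = sin²(α+φ) / [sin²α · sin(α−δ) · (1 + √{sin(φ+δ)sin(φ−β) / (sin(α−δ)sin(α+β))})²].
With α = 88.7°, φ = 33.1°, δ = 15.2°, β = 11.5°: K_a = 0.3179.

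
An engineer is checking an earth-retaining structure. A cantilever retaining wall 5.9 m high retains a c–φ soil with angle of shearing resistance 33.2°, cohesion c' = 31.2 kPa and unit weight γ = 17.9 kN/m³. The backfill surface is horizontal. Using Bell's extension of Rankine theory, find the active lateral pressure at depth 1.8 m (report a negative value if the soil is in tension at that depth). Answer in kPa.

K_a = (1 − sin φ)/(1 + sin φ) = 0.2924.
σ_a = K_a γ z − 2c√K_a = 0.2924×17.9×1.8 − 2×31.2×0.5407 = -24.32 kPa.

-24.3 kPa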